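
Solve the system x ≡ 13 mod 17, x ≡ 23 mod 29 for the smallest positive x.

81

Since 29·10 ≡ 1 (mod 17), take x = 23 + 29·((13−23)·10 mod 17) = 23 + 29·2 = 81.
Check: 81 mod 17 = 13, 81 mod 29 = 23.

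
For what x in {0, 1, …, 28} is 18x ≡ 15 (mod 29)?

25

18⁻¹ ≡ 21 (mod 29) because 18·21 = 378 = 13·29 + 1.
Multiplying both sides by 21: x ≡ 21·15 = 315 ≡ 25 (mod 29).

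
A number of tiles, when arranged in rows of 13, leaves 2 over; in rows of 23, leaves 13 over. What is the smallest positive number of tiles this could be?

197

Since 23·4 ≡ 1 (mod 13), take x = 13 + 23·((2−13)·4 mod 13) = 13 + 23·8 = 197.
Check: 197 mod 13 = 2, 197 mod 23 = 13.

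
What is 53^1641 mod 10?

Last digits of 3^n: 3, 9, 7, 1 (period 4).
1641 leaves remainder 1 on division by 4, so 53^1641 ends in 3.

3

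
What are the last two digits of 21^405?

Square-and-reduce mod 100: 21^1≡21, 21^2≡41, 21^4≡81, 21^8≡61, 21^16≡21, 21^32≡41, 21^64≡81, 21^128≡61, 21^256≡21.
Since 405 = 1 + 4 + 16 + 128 + 256 in binary, 21^405 ≡ 21·81·21·61·21 ≡ 1 (mod 100).

01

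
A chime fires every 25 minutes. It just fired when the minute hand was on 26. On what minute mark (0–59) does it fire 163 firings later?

21

163·25 = 4075.
4075 mod 60 = 55 (since 67·60 = 4020).
(26 + 55) mod 60 = 21.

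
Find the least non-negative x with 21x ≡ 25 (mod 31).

21⁻¹ ≡ 3 (mod 31) because 21·3 = 63 = 2·31 + 1.
So x ≡ 3·25 = 75 ≡ 13 (mod 31).
Check: 21·13 = 273 = 8·31 + 25.

13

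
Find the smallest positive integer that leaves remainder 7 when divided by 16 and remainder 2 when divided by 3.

23

x ≡ 2 (mod 3) gives x ∈ {2, 5, 8, 11, 14, 17, 20, 23}.
The first of these with x mod 16 = 7 is 23.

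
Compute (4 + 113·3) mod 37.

113·3 = 339.
339 = 9·37 + 6, so 339 mod 37 = 6.
(4 + 6) mod 37 = 10.

10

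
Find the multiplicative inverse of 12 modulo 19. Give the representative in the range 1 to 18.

12·8 = 96 = 5·19 + 1, so 12⁻¹ ≡ 8 (mod 19).

8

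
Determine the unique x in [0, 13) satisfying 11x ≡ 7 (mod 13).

3

11⁻¹ ≡ 6 (mod 13) because 11·6 = 66 = 5·13 + 1.
So x ≡ 6·7 = 42 ≡ 3 (mod 13).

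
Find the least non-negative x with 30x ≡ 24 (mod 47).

The inverse of 30 mod 47 is 11 (since 30·11 = 330 ≡ 1).
Multiplying both sides by 11: x ≡ 11·24 = 264 ≡ 29 (mod 47).

29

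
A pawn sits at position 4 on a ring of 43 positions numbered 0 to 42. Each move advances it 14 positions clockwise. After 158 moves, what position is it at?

23

158·14 = 2212.
2212 mod 43 = 19 (since 51·43 = 2193).
(4 + 19) mod 43 = 23.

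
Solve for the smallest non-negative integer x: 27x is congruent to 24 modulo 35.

27⁻¹ ≡ 13 (mod 35) because 27·13 = 351 = 10·35 + 1.
So x ≡ 13·24 = 312 ≡ 32 (mod 35).

32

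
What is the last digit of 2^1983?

8

The units digit of 2^n cycles with period 4: 2, 4, 8, 6, …
1983 leaves remainder 3 on division by 4, so 2^1983 ends in 8.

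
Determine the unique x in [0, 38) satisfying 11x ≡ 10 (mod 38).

11⁻¹ ≡ 7 (mod 38) because 11·7 = 77 = 2·38 + 1.
Multiplying both sides by 7: x ≡ 7·10 = 70 ≡ 32 (mod 38).

32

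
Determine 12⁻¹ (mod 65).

65 = 5·12 + 5
12 = 2·5 + 2
5 = 2·2 + 1
2 = 2·1 + 0
Back-substituting gives 12·38 ≡ 1 (mod 65).

38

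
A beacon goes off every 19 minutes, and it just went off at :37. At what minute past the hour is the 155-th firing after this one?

155·19 = 2945.
2945 mod 60 = 5 (since 49·60 = 2940).
(37 + 5) mod 60 = 42.

42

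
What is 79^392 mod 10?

1

The units digit of 79^n cycles with period 2: 9, 1, …
392 mod 2 = 0, so the last digit matches 9^2 = 1.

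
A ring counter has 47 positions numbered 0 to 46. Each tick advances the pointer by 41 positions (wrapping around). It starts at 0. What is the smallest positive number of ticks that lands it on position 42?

The inverse of 41 mod 47 is 39 (since 41·39 = 1599 ≡ 1).
So x ≡ 39·42 = 1638 ≡ 40 (mod 47).

40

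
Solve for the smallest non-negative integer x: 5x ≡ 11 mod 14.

The inverse of 5 mod 14 is 3 (since 5·3 = 15 ≡ 1).
So x ≡ 3·11 = 33 ≡ 5 (mod 14).

5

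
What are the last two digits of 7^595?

43

Square-and-reduce mod 100: 7^1≡7, 7^2≡49, 7^4≡1, 7^8≡1, 7^16≡1, 7^32≡1, 7^64≡1, 7^128≡1, 7^256≡1, 7^512≡1.
595 = 1 + 2 + 16 + 64 + 512, so 7^595 ≡ 7·49·1·1·1 ≡ 43 (mod 100).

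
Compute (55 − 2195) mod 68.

Dividing 2195 by 68 gives quotient 32 and remainder 19.
(55 − 19) mod 68 = 36.

36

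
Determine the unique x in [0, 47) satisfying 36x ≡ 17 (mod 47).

The inverse of 36 mod 47 is 17 (since 36·17 = 612 ≡ 1).
Multiplying both sides by 17: x ≡ 17·17 = 289 ≡ 7 (mod 47).

7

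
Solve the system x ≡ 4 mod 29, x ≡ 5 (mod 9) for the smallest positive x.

149

Since 9·13 ≡ 1 (mod 29), take x = 5 + 9·((4−5)·13 mod 29) = 5 + 9·16 = 149.
Check: 149 mod 29 = 4, 149 mod 9 = 5.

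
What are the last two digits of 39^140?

Successive squares of 39 mod 100: 39^1≡39, 39^2≡21, 39^4≡41, 39^8≡81, 39^16≡61, 39^32≡21, 39^64≡41, 39^128≡81.
Since 140 = 4 + 8 + 128 in binary, 39^140 ≡ 41·81·81 ≡ 1 (mod 100).

01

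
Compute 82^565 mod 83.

82

By repeated squaring mod 83: 82^1≡82, 82^2≡1, 82^4≡1, 82^8≡1, 82^16≡1, 82^32≡1, 82^64≡1, 82^128≡1, 82^256≡1, 82^512≡1.
565 = 1 + 4 + 16 + 32 + 512, so 82^565 ≡ 82·1·1·1·1 ≡ 82 (mod 83).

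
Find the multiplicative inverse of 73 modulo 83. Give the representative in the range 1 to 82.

58

73·58 = 4234 = 51·83 + 1, so 73⁻¹ ≡ 58 (mod 83).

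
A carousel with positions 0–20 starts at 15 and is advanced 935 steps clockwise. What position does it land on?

935 mod 21 = 11 (since 44·21 = 924).
(15 + 11) mod 21 = 5.

5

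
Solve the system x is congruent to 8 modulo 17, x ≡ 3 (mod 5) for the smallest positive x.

8

Since 5·7 ≡ 1 (mod 17), take x = 3 + 5·((8−3)·7 mod 17) = 3 + 5·1 = 8.
Check: 8 mod 17 = 8, 8 mod 5 = 3.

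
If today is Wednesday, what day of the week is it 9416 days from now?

9416 mod 7 = 1 (since 1345·7 = 9415).
Wednesday + 1 day → Thursday.

Thursday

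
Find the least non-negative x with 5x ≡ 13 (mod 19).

14

The inverse of 5 mod 19 is 4 (since 5·4 = 20 ≡ 1).
So x ≡ 4·13 = 52 ≡ 14 (mod 19).
Check: 5·14 = 70 = 3·19 + 13.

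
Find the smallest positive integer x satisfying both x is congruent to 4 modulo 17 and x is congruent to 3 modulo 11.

x ≡ 3 (mod 11) gives x ∈ {3, 14, 25, 36, 47, 58, 69, 80, …}.
The first of these with x mod 17 = 4 is 157.

157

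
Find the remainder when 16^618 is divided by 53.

Successive squares of 16 mod 53: 16^1≡16, 16^2≡44, 16^4≡28, 16^8≡42, 16^16≡15, 16^32≡13, 16^64≡10, 16^128≡47, 16^256≡36, 16^512≡24.
Since 618 = 2 + 8 + 32 + 64 + 512 in binary, 16^618 ≡ 44·42·13·10·24 ≡ 49 (mod 53).

49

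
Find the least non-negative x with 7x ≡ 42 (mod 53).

The inverse of 7 mod 53 is 38 (since 7·38 = 266 ≡ 1).
So x ≡ 38·42 = 1596 ≡ 6 (mod 53).
Check: 7·6 = 42 = 0·53 + 42.

6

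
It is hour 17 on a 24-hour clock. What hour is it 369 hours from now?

2

369 = 15·24 + 9, so 369 mod 24 = 9.
(17 + 9) mod 24 = 2.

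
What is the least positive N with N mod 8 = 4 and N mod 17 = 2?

36

Since 17·1 ≡ 1 (mod 8), take x = 2 + 17·((4−2)·1 mod 8) = 2 + 17·2 = 36.
Check: 36 mod 8 = 4, 36 mod 17 = 2.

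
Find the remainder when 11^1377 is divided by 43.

By repeated squaring mod 43: 11^1≡11, 11^2≡35, 11^4≡21, 11^8≡11, 11^16≡35, 11^32≡21, 11^64≡11, 11^128≡35, 11^256≡21, 11^512≡11, 11^1024≡35.
1377 = 1 + 32 + 64 + 256 + 1024, so 11^1377 ≡ 11·21·11·21·35 ≡ 16 (mod 43).

16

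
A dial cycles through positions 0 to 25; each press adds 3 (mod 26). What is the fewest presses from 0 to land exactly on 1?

3·9 = 27 = 1·26 + 1, so 3⁻¹ ≡ 9 (mod 26).

9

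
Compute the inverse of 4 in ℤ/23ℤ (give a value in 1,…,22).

6

4·6 = 24 = 1·23 + 1, so 4⁻¹ ≡ 6 (mod 23).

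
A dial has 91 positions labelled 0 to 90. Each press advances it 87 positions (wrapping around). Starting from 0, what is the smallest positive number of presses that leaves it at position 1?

87·68 = 5916 = 65·91 + 1, so 87⁻¹ ≡ 68 (mod 91).

68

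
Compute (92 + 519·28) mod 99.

519·28 = 14532.
14532 = 146·99 + 78, so 14532 mod 99 = 78.
(92 + 78) mod 99 = 71.

71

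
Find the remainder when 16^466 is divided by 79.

25

Square-and-reduce mod 79: 16^1≡16, 16^2≡19, 16^4≡45, 16^8≡50, 16^16≡51, 16^32≡73, 16^64≡36, 16^128≡32, 16^256≡76.
466 = 2 + 16 + 64 + 128 + 256, so 16^466 ≡ 19·51·36·32·76 ≡ 25 (mod 79).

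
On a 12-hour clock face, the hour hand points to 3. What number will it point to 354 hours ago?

9

354 − 29·12 = 6, so 354 ≡ 6 (mod 12).
3 − 6 → 9 on a 12-hour dial.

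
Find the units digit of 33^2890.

9

Last digits of 3^n: 3, 9, 7, 1 (period 4).
2890 leaves remainder 2 on division by 4, so 33^2890 ends in 9.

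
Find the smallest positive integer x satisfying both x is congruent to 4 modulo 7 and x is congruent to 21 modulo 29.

137

Since 29·1 ≡ 1 (mod 7), take x = 21 + 29·((4−21)·1 mod 7) = 21 + 29·4 = 137.
Check: 137 mod 7 = 4, 137 mod 29 = 21.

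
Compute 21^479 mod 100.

Square-and-reduce mod 100: 21^1≡21, 21^2≡41, 21^4≡81, 21^8≡61, 21^16≡21, 21^32≡41, 21^64≡81, 21^128≡61, 21^256≡21.
Since 479 = 1 + 2 + 4 + 8 + 16 + 64 + 128 + 256 in binary, 21^479 ≡ 21·41·81·61·21·81·61·21 ≡ 81 (mod 100).

81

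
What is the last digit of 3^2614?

Powers of 3 mod 10 repeat with period 4: 3, 9, 7, 1.
2614 leaves remainder 2 on division by 4, so 3^2614 ends in 9.

9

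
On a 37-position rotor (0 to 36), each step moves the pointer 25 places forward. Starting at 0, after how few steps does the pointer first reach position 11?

33

25⁻¹ ≡ 3 (mod 37) because 25·3 = 75 = 2·37 + 1.
Multiplying both sides by 3: x ≡ 3·11 = 33 ≡ 33 (mod 37).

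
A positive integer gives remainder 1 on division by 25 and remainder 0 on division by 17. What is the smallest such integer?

x ≡ 0 (mod 17) gives x ∈ {0, 17, 34, 51}.
The first of these with x mod 25 = 1 is 51.

51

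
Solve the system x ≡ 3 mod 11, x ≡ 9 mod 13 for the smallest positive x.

x ≡ 3 (mod 11) gives x ∈ {3, 14, 25, 36, 47, 58, 69, 80, …}.
The first of these with x mod 13 = 9 is 113.

113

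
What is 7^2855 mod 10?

Powers of 7 mod 10 repeat with period 4: 7, 9, 3, 1.
2855 mod 4 = 3, so the last digit matches 7^3 = 3.

3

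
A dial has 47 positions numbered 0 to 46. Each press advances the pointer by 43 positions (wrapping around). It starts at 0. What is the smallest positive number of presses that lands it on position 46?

43⁻¹ ≡ 35 (mod 47) because 43·35 = 1505 = 32·47 + 1.
Multiplying both sides by 35: x ≡ 35·46 = 1610 ≡ 12 (mod 47).

12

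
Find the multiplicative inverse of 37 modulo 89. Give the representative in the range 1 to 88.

37·77 = 2849 = 32·89 + 1, so 37⁻¹ ≡ 77 (mod 89).

77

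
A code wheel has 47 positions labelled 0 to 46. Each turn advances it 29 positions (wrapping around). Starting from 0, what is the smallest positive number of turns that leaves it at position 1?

29·13 = 377 = 8·47 + 1, so 29⁻¹ ≡ 13 (mod 47).

13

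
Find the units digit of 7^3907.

Last digits of 7^n: 7, 9, 3, 1 (period 4).
3907 mod 4 = 3, so the last digit matches 7^3 = 3.

3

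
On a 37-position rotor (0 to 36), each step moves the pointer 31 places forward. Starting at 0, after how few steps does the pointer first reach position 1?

The inverse of 31 mod 37 is 6 (since 31·6 = 186 ≡ 1).
So x ≡ 6·1 = 6 ≡ 6 (mod 37).
Check: 31·6 = 186 = 5·37 + 1.

6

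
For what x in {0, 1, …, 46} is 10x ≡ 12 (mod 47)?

20

10⁻¹ ≡ 33 (mod 47) because 10·33 = 330 = 7·47 + 1.
Multiplying both sides by 33: x ≡ 33·12 = 396 ≡ 20 (mod 47).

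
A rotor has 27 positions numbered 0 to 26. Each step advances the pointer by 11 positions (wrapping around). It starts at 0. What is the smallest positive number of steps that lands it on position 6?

3

The inverse of 11 mod 27 is 5 (since 11·5 = 55 ≡ 1).
Multiplying both sides by 5: x ≡ 5·6 = 30 ≡ 3 (mod 27).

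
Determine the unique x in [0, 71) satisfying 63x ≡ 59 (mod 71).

37

63⁻¹ ≡ 62 (mod 71) because 63·62 = 3906 = 55·71 + 1.
So x ≡ 62·59 = 3658 ≡ 37 (mod 71).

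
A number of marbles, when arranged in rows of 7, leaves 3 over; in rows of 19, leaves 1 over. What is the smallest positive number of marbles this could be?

115

Since 19·3 ≡ 1 (mod 7), take x = 1 + 19·((3−1)·3 mod 7) = 1 + 19·6 = 115.
Check: 115 mod 7 = 3, 115 mod 19 = 1.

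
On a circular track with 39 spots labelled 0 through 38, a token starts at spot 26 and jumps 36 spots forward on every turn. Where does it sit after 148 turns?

148·36 = 5328.
5328 = 136·39 + 24, so 5328 mod 39 = 24.
(26 + 24) mod 39 = 11.

11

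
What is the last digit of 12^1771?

Last digits of 2^n: 2, 4, 8, 6 (period 4).
1771 leaves remainder 3 on division by 4, so 12^1771 ends in 8.

8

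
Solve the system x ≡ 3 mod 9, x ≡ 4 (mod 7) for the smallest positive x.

x ≡ 4 (mod 7) gives x ∈ {4, 11, 18, 25, 32, 39}.
The first of these with x mod 9 = 3 is 39.

39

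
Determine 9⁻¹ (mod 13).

3

13 = 1·9 + 4
9 = 2·4 + 1
4 = 4·1 + 0
Back-substituting gives 9·3 ≡ 1 (mod 13).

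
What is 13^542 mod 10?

9

The units digit of 13^n cycles with period 4: 3, 9, 7, 1, …
542 leaves remainder 2 on division by 4, so 13^542 ends in 9.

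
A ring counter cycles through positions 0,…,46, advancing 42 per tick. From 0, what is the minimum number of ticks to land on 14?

16

The inverse of 42 mod 47 is 28 (since 42·28 = 1176 ≡ 1).
So x ≡ 28·14 = 392 ≡ 16 (mod 47).
Check: 42·16 = 672 = 14·47 + 14.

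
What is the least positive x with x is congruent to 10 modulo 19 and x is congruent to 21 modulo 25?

371

x ≡ 10 (mod 19) gives x ∈ {10, 29, 48, 67, 86, 105, 124, 143, …}.
The first of these with x mod 25 = 21 is 371.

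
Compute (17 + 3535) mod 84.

3535 = 42·84 + 7, so 3535 mod 84 = 7.
(17 + 7) mod 84 = 24.

24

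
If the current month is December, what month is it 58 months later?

October

58 − 4·12 = 10, so 58 ≡ 10 (mod 12).
December + 10 months → October.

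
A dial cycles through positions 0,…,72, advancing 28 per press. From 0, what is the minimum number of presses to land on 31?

35

The inverse of 28 mod 73 is 60 (since 28·60 = 1680 ≡ 1).
Multiplying both sides by 60: x ≡ 60·31 = 1860 ≡ 35 (mod 73).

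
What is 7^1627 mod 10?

3

Powers of 7 mod 10 repeat with period 4: 7, 9, 3, 1.
1627 leaves remainder 3 on division by 4, so 7^1627 ends in 3.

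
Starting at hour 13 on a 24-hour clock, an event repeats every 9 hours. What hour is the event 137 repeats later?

137·9 = 1233.
1233 = 51·24 + 9, so 1233 mod 24 = 9.
(13 + 9) mod 24 = 22.

22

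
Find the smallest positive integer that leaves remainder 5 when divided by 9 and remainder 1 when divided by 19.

Since 19·1 ≡ 1 (mod 9), take x = 1 + 19·((5−1)·1 mod 9) = 1 + 19·4 = 77.
Check: 77 mod 9 = 5, 77 mod 19 = 1.

77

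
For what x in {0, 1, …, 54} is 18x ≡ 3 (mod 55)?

The inverse of 18 mod 55 is 52 (since 18·52 = 936 ≡ 1).
Multiplying both sides by 52: x ≡ 52·3 = 156 ≡ 46 (mod 55).
Check: 18·46 = 828 = 15·55 + 3.

46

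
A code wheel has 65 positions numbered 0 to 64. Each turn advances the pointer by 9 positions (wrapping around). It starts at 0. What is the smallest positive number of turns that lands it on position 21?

The inverse of 9 mod 65 is 29 (since 9·29 = 261 ≡ 1).
So x ≡ 29·21 = 609 ≡ 24 (mod 65).

24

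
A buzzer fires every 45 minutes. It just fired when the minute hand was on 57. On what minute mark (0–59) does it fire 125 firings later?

125·45 = 5625.
5625 = 93·60 + 45, so 5625 mod 60 = 45.
(57 + 45) mod 60 = 42.

42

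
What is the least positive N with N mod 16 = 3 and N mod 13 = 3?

3

Since 13·5 ≡ 1 (mod 16), take x = 3 + 13·((3−3)·5 mod 16) = 3 + 13·0 = 3.
Check: 3 mod 16 = 3, 3 mod 13 = 3.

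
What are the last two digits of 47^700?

01

Square-and-reduce mod 100: 47^1≡47, 47^2≡9, 47^4≡81, 47^8≡61, 47^16≡21, 47^32≡41, 47^64≡81, 47^128≡61, 47^256≡21, 47^512≡41.
700 = 4 + 8 + 16 + 32 + 128 + 512, so 47^700 ≡ 81·61·21·41·61·41 ≡ 1 (mod 100).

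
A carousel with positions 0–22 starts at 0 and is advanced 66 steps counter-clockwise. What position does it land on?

3

66 mod 23 = 20 (since 2·23 = 46).
(0 − 20) mod 23 = 3.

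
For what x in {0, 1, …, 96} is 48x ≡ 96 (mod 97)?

48⁻¹ ≡ 95 (mod 97) because 48·95 = 4560 = 47·97 + 1.
So x ≡ 95·96 = 9120 ≡ 2 (mod 97).

2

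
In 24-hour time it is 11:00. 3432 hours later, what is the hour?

3432 mod 24 = 0 (since 143·24 = 3432).
(11 + 0) mod 24 = 11.

11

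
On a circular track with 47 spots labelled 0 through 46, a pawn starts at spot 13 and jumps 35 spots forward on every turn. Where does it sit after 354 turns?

42

354·35 = 12390.
Dividing 12390 by 47 gives quotient 263 and remainder 29.
(13 + 29) mod 47 = 42.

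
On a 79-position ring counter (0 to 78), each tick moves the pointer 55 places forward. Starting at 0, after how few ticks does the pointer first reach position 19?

55⁻¹ ≡ 23 (mod 79) because 55·23 = 1265 = 16·79 + 1.
So x ≡ 23·19 = 437 ≡ 42 (mod 79).

42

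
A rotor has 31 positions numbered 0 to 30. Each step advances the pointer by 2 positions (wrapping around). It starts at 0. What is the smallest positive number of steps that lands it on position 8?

4

The inverse of 2 mod 31 is 16 (since 2·16 = 32 ≡ 1).
So x ≡ 16·8 = 128 ≡ 4 (mod 31).
Check: 2·4 = 8 = 0·31 + 8.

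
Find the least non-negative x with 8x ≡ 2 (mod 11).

8⁻¹ ≡ 7 (mod 11) because 8·7 = 56 = 5·11 + 1.
Multiplying both sides by 7: x ≡ 7·2 = 14 ≡ 3 (mod 11).

3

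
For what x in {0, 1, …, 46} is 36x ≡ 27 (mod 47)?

The inverse of 36 mod 47 is 17 (since 36·17 = 612 ≡ 1).
Multiplying both sides by 17: x ≡ 17·27 = 459 ≡ 36 (mod 47).

36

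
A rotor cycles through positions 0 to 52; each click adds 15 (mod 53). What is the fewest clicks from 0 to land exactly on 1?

53 = 3·15 + 8
15 = 1·8 + 7
8 = 1·7 + 1
7 = 7·1 + 0
Back-substituting gives 15·46 ≡ 1 (mod 53).

46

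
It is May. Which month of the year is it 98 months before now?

98 mod 12 = 2 (since 8·12 = 96).
May − 2 months → March.

March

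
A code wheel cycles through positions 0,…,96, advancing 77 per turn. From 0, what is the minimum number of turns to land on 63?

89

The inverse of 77 mod 97 is 63 (since 77·63 = 4851 ≡ 1).
So x ≡ 63·63 = 3969 ≡ 89 (mod 97).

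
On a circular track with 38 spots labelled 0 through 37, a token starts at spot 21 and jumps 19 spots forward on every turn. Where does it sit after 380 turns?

21

380·19 = 7220.
7220 mod 38 = 0 (since 190·38 = 7220).
(21 + 0) mod 38 = 21.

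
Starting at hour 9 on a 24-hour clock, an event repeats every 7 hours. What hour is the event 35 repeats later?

35·7 = 245.
245 − 10·24 = 5, so 245 ≡ 5 (mod 24).
(9 + 5) mod 24 = 14.

14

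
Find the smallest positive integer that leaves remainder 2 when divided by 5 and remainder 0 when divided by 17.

17

x ≡ 2 (mod 5) gives x ∈ {2, 7, 12, 17}.
The first of these with x mod 17 = 0 is 17.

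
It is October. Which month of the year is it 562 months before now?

Dividing 562 by 12 gives quotient 46 and remainder 10.
October − 10 months → December.

December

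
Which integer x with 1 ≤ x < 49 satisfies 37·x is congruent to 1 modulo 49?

4

49 = 1·37 + 12
37 = 3·12 + 1
12 = 12·1 + 0
Back-substituting gives 37·4 ≡ 1 (mod 49).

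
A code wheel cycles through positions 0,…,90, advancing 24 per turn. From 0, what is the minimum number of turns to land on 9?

80

The inverse of 24 mod 91 is 19 (since 24·19 = 456 ≡ 1).
So x ≡ 19·9 = 171 ≡ 80 (mod 91).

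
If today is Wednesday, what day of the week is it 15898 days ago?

15898 = 2271·7 + 1, so 15898 mod 7 = 1.
Wednesday − 1 day → Tuesday.

Tuesday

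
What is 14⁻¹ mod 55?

4

14·4 = 56 = 1·55 + 1, so 14⁻¹ ≡ 4 (mod 55).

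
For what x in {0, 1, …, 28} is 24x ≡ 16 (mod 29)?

20

The inverse of 24 mod 29 is 23 (since 24·23 = 552 ≡ 1).
Multiplying both sides by 23: x ≡ 23·16 = 368 ≡ 20 (mod 29).
Check: 24·20 = 480 = 16·29 + 16.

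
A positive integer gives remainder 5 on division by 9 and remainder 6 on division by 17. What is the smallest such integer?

23

x ≡ 5 (mod 9) gives x ∈ {5, 14, 23}.
The first of these with x mod 17 = 6 is 23.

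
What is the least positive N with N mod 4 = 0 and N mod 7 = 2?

16

Since 7·3 ≡ 1 (mod 4), take x = 2 + 7·((0−2)·3 mod 4) = 2 + 7·2 = 16.
Check: 16 mod 4 = 0, 16 mod 7 = 2.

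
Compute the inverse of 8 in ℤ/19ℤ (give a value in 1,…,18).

19 = 2·8 + 3
8 = 2·3 + 2
3 = 1·2 + 1
2 = 2·1 + 0
Back-substituting gives 8·12 ≡ 1 (mod 19).

12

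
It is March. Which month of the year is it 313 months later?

313 mod 12 = 1 (since 26·12 = 312).
March + 1 month → April.

April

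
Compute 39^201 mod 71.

26

Successive squares of 39 mod 71: 39^1≡39, 39^2≡30, 39^4≡48, 39^8≡32, 39^16≡30, 39^32≡48, 39^64≡32, 39^128≡30.
Since 201 = 1 + 8 + 64 + 128 in binary, 39^201 ≡ 39·32·32·30 ≡ 26 (mod 71).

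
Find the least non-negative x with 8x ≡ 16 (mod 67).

2

8⁻¹ ≡ 42 (mod 67) because 8·42 = 336 = 5·67 + 1.
So x ≡ 42·16 = 672 ≡ 2 (mod 67).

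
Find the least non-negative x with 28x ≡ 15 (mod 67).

46

The inverse of 28 mod 67 is 12 (since 28·12 = 336 ≡ 1).
So x ≡ 12·15 = 180 ≡ 46 (mod 67).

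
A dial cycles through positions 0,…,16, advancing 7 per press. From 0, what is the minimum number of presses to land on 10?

The inverse of 7 mod 17 is 5 (since 7·5 = 35 ≡ 1).
So x ≡ 5·10 = 50 ≡ 16 (mod 17).

16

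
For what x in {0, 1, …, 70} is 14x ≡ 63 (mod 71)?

40

The inverse of 14 mod 71 is 66 (since 14·66 = 924 ≡ 1).
So x ≡ 66·63 = 4158 ≡ 40 (mod 71).
Check: 14·40 = 560 = 7·71 + 63.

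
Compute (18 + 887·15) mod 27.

12

887·15 = 13305.
13305 mod 27 = 21 (since 492·27 = 13284).
(18 + 21) mod 27 = 12.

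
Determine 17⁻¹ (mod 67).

67 = 3·17 + 16
17 = 1·16 + 1
16 = 16·1 + 0
Back-substituting gives 17·4 ≡ 1 (mod 67).

4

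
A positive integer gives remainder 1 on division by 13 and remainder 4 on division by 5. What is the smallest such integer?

14

Since 5·8 ≡ 1 (mod 13), take x = 4 + 5·((1−4)·8 mod 13) = 4 + 5·2 = 14.
Check: 14 mod 13 = 1, 14 mod 5 = 4.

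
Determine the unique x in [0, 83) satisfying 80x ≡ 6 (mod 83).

80⁻¹ ≡ 55 (mod 83) because 80·55 = 4400 = 53·83 + 1.
Multiplying both sides by 55: x ≡ 55·6 = 330 ≡ 81 (mod 83).

81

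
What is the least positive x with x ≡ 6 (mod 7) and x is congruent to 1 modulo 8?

41

x ≡ 6 (mod 7) gives x ∈ {6, 13, 20, 27, 34, 41}.
The first of these with x mod 8 = 1 is 41.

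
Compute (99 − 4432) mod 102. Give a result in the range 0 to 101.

53

4432 mod 102 = 46 (since 43·102 = 4386).
(99 − 46) mod 102 = 53.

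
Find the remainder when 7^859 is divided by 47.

Square-and-reduce mod 47: 7^1≡7, 7^2≡2, 7^4≡4, 7^8≡16, 7^16≡21, 7^32≡18, 7^64≡42, 7^128≡25, 7^256≡14, 7^512≡8.
Since 859 = 1 + 2 + 8 + 16 + 64 + 256 + 512 in binary, 7^859 ≡ 7·2·16·21·42·14·8 ≡ 16 (mod 47).

16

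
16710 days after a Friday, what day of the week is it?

Saturday

Dividing 16710 by 7 gives quotient 2387 and remainder 1.
Friday + 1 day → Saturday.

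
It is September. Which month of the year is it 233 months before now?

April

233 = 19·12 + 5, so 233 mod 12 = 5.
September − 5 months → April.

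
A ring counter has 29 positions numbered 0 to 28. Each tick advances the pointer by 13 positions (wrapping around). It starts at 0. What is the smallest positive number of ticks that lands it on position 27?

13⁻¹ ≡ 9 (mod 29) because 13·9 = 117 = 4·29 + 1.
So x ≡ 9·27 = 243 ≡ 11 (mod 29).

11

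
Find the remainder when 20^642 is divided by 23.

Successive squares of 20 mod 23: 20^1≡20, 20^2≡9, 20^4≡12, 20^8≡6, 20^16≡13, 20^32≡8, 20^64≡18, 20^128≡2, 20^256≡4, 20^512≡16.
Since 642 = 2 + 128 + 512 in binary, 20^642 ≡ 9·2·16 ≡ 12 (mod 23).

12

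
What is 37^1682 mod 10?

Powers of 7 mod 10 repeat with period 4: 7, 9, 3, 1.
1682 mod 4 = 2, so the last digit matches 7^2 = 9.

9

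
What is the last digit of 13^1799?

Powers of 3 mod 10 repeat with period 4: 3, 9, 7, 1.
1799 leaves remainder 3 on division by 4, so 13^1799 ends in 7.

7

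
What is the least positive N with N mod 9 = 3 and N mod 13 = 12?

Since 13·7 ≡ 1 (mod 9), take x = 12 + 13·((3−12)·7 mod 9) = 12 + 13·0 = 12.
Check: 12 mod 9 = 3, 12 mod 13 = 12.

12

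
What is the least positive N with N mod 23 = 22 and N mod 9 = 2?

137

x ≡ 2 (mod 9) gives x ∈ {2, 11, 20, 29, 38, 47, 56, 65, …}.
The first of these with x mod 23 = 22 is 137.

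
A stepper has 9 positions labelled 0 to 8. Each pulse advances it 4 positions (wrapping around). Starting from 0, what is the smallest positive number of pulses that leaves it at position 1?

7

9 = 2·4 + 1
4 = 4·1 + 0
Back-substituting gives 4·7 ≡ 1 (mod 9).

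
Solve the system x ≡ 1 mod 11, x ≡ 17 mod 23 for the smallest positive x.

155

x ≡ 1 (mod 11) gives x ∈ {1, 12, 23, 34, 45, 56, 67, 78, …}.
The first of these with x mod 23 = 17 is 155.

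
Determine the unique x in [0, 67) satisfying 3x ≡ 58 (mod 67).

3⁻¹ ≡ 45 (mod 67) because 3·45 = 135 = 2·67 + 1.
So x ≡ 45·58 = 2610 ≡ 64 (mod 67).

64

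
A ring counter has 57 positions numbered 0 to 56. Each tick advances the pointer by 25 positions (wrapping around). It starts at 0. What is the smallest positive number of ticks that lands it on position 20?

The inverse of 25 mod 57 is 16 (since 25·16 = 400 ≡ 1).
Multiplying both sides by 16: x ≡ 16·20 = 320 ≡ 35 (mod 57).

35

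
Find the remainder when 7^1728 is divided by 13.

Successive squares of 7 mod 13: 7^1≡7, 7^2≡10, 7^4≡9, 7^8≡3, 7^16≡9, 7^32≡3, 7^64≡9, 7^128≡3, 7^256≡9, 7^512≡3, 7^1024≡9.
1728 = 64 + 128 + 512 + 1024, so 7^1728 ≡ 9·3·3·9 ≡ 1 (mod 13).

1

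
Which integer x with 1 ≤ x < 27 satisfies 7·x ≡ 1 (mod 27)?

4

27 = 3·7 + 6
7 = 1·6 + 1
6 = 6·1 + 0
Back-substituting gives 7·4 ≡ 1 (mod 27).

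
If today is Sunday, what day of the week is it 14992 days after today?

14992 mod 7 = 5 (since 2141·7 = 14987).
Sunday + 5 days → Friday.

Friday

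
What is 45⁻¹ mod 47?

23

45·23 = 1035 = 22·47 + 1, so 45⁻¹ ≡ 23 (mod 47).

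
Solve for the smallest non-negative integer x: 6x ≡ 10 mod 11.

The inverse of 6 mod 11 is 2 (since 6·2 = 12 ≡ 1).
Multiplying both sides by 2: x ≡ 2·10 = 20 ≡ 9 (mod 11).
Check: 6·9 = 54 = 4·11 + 10.

9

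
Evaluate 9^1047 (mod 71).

Successive squares of 9 mod 71: 9^1≡9, 9^2≡10, 9^4≡29, 9^8≡60, 9^16≡50, 9^32≡15, 9^64≡12, 9^128≡2, 9^256≡4, 9^512≡16, 9^1024≡43.
Since 1047 = 1 + 2 + 4 + 16 + 1024 in binary, 9^1047 ≡ 9·10·29·50·43 ≡ 15 (mod 71).

15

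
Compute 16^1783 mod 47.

Successive squares of 16 mod 47: 16^1≡16, 16^2≡21, 16^4≡18, 16^8≡42, 16^16≡25, 16^32≡14, 16^64≡8, 16^128≡17, 16^256≡7, 16^512≡2, 16^1024≡4.
Since 1783 = 1 + 2 + 4 + 16 + 32 + 64 + 128 + 512 + 1024 in binary, 16^1783 ≡ 16·21·18·25·14·8·17·2·4 ≡ 4 (mod 47).

4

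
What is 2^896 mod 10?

Powers of 2 mod 10 repeat with period 4: 2, 4, 8, 6.
896 leaves remainder 0 on division by 4, so 2^896 ends in 6.

6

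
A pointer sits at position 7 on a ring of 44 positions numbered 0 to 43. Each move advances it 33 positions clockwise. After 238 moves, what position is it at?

29

238·33 = 7854.
7854 = 178·44 + 22, so 7854 mod 44 = 22.
(7 + 22) mod 44 = 29.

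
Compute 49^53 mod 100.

Successive squares of 49 mod 100: 49^1≡49, 49^2≡1, 49^4≡1, 49^8≡1, 49^16≡1, 49^32≡1.
Since 53 = 1 + 4 + 16 + 32 in binary, 49^53 ≡ 49·1·1·1 ≡ 49 (mod 100).

49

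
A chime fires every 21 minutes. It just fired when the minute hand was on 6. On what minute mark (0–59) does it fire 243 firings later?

9

243·21 = 5103.
5103 − 85·60 = 3, so 5103 ≡ 3 (mod 60).
(6 + 3) mod 60 = 9.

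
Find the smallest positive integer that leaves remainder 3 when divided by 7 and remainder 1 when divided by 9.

Since 9·4 ≡ 1 (mod 7), take x = 1 + 9·((3−1)·4 mod 7) = 1 + 9·1 = 10.
Check: 10 mod 7 = 3, 10 mod 9 = 1.

10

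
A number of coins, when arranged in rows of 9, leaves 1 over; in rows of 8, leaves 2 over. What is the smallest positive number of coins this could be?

10

x ≡ 2 (mod 8) gives x ∈ {2, 10}.
The first of these with x mod 9 = 1 is 10.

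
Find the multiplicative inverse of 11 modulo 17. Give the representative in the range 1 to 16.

17 = 1·11 + 6
11 = 1·6 + 5
6 = 1·5 + 1
5 = 5·1 + 0
Back-substituting gives 11·14 ≡ 1 (mod 17).

14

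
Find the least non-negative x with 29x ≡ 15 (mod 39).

29⁻¹ ≡ 35 (mod 39) because 29·35 = 1015 = 26·39 + 1.
Multiplying both sides by 35: x ≡ 35·15 = 525 ≡ 18 (mod 39).
Check: 29·18 = 522 = 13·39 + 15.

18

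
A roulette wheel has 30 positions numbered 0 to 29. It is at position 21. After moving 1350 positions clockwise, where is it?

21

1350 = 45·30 + 0, so 1350 mod 30 = 0.
(21 + 0) mod 30 = 21.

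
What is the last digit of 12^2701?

Last digits of 2^n: 2, 4, 8, 6 (period 4).
2701 mod 4 = 1, so the last digit matches 2^1 = 2.

2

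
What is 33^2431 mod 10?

7

Last digits of 3^n: 3, 9, 7, 1 (period 4).
2431 leaves remainder 3 on division by 4, so 33^2431 ends in 7.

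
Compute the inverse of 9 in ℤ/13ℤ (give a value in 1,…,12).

13 = 1·9 + 4
9 = 2·4 + 1
4 = 4·1 + 0
Back-substituting gives 9·3 ≡ 1 (mod 13).

3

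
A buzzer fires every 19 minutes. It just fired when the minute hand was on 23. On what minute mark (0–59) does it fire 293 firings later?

293·19 = 5567.
Dividing 5567 by 60 gives quotient 92 and remainder 47.
(23 + 47) mod 60 = 10.

10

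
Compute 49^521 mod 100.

Square-and-reduce mod 100: 49^1≡49, 49^2≡1, 49^4≡1, 49^8≡1, 49^16≡1, 49^32≡1, 49^64≡1, 49^128≡1, 49^256≡1, 49^512≡1.
Since 521 = 1 + 8 + 512 in binary, 49^521 ≡ 49·1·1 ≡ 49 (mod 100).

49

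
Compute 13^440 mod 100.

By repeated squaring mod 100: 13^1≡13, 13^2≡69, 13^4≡61, 13^8≡21, 13^16≡41, 13^32≡81, 13^64≡61, 13^128≡21, 13^256≡41.
440 = 8 + 16 + 32 + 128 + 256, so 13^440 ≡ 21·41·81·21·41 ≡ 1 (mod 100).

1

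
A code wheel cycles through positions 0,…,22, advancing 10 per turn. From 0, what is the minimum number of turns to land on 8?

The inverse of 10 mod 23 is 7 (since 10·7 = 70 ≡ 1).
Multiplying both sides by 7: x ≡ 7·8 = 56 ≡ 10 (mod 23).

10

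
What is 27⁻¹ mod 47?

7

47 = 1·27 + 20
27 = 1·20 + 7
20 = 2·7 + 6
7 = 1·6 + 1
6 = 6·1 + 0
Back-substituting gives 27·7 ≡ 1 (mod 47).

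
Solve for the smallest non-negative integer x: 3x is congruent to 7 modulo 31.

23

The inverse of 3 mod 31 is 21 (since 3·21 = 63 ≡ 1).
So x ≡ 21·7 = 147 ≡ 23 (mod 31).
Check: 3·23 = 69 = 2·31 + 7.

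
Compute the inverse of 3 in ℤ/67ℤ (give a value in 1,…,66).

45

67 = 22·3 + 1
3 = 3·1 + 0
Back-substituting gives 3·45 ≡ 1 (mod 67).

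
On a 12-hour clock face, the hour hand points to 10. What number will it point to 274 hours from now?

8

Dividing 274 by 12 gives quotient 22 and remainder 10.
10 + 10 → 8 on a 12-hour dial.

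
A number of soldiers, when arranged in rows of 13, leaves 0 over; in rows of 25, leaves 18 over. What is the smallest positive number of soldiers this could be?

143

x ≡ 0 (mod 13) gives x ∈ {0, 13, 26, 39, 52, 65, 78, 91, …}.
The first of these with x mod 25 = 18 is 143.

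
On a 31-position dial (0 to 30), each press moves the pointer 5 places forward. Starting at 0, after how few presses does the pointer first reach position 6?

The inverse of 5 mod 31 is 25 (since 5·25 = 125 ≡ 1).
Multiplying both sides by 25: x ≡ 25·6 = 150 ≡ 26 (mod 31).

26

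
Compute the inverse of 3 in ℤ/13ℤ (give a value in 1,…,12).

9

13 = 4·3 + 1
3 = 3·1 + 0
Back-substituting gives 3·9 ≡ 1 (mod 13).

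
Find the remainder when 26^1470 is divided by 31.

Square-and-reduce mod 31: 26^1≡26, 26^2≡25, 26^4≡5, 26^8≡25, 26^16≡5, 26^32≡25, 26^64≡5, 26^128≡25, 26^256≡5, 26^512≡25, 26^1024≡5.
1470 = 2 + 4 + 8 + 16 + 32 + 128 + 256 + 1024, so 26^1470 ≡ 25·5·25·5·25·25·5·5 ≡ 1 (mod 31).

1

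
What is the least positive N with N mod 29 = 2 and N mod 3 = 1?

Since 3·10 ≡ 1 (mod 29), take x = 1 + 3·((2−1)·10 mod 29) = 1 + 3·10 = 31.
Check: 31 mod 29 = 2, 31 mod 3 = 1.

31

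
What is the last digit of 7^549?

7

Last digits of 7^n: 7, 9, 3, 1 (period 4).
549 mod 4 = 1, so the last digit matches 7^1 = 7.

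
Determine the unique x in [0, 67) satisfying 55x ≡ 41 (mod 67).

55⁻¹ ≡ 39 (mod 67) because 55·39 = 2145 = 32·67 + 1.
Multiplying both sides by 39: x ≡ 39·41 = 1599 ≡ 58 (mod 67).
Check: 55·58 = 3190 = 47·67 + 41.

58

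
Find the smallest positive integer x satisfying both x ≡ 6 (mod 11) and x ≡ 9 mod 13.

61

x ≡ 6 (mod 11) gives x ∈ {6, 17, 28, 39, 50, 61}.
The first of these with x mod 13 = 9 is 61.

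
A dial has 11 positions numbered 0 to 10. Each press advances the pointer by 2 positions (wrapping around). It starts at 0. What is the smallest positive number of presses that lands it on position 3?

2⁻¹ ≡ 6 (mod 11) because 2·6 = 12 = 1·11 + 1.
Multiplying both sides by 6: x ≡ 6·3 = 18 ≡ 7 (mod 11).

7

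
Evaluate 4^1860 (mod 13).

Successive squares of 4 mod 13: 4^1≡4, 4^2≡3, 4^4≡9, 4^8≡3, 4^16≡9, 4^32≡3, 4^64≡9, 4^128≡3, 4^256≡9, 4^512≡3, 4^1024≡9.
1860 = 4 + 64 + 256 + 512 + 1024, so 4^1860 ≡ 9·9·9·3·9 ≡ 1 (mod 13).

1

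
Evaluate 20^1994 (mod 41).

Square-and-reduce mod 41: 20^1≡20, 20^2≡31, 20^4≡18, 20^8≡37, 20^16≡16, 20^32≡10, 20^64≡18, 20^128≡37, 20^256≡16, 20^512≡10, 20^1024≡18.
1994 = 2 + 8 + 64 + 128 + 256 + 512 + 1024, so 20^1994 ≡ 31·37·18·37·16·10·18 ≡ 23 (mod 41).

23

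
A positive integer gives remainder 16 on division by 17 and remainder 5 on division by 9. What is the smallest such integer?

50

Since 9·2 ≡ 1 (mod 17), take x = 5 + 9·((16−5)·2 mod 17) = 5 + 9·5 = 50.
Check: 50 mod 17 = 16, 50 mod 9 = 5.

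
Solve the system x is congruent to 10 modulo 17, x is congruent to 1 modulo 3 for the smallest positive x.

Since 3·6 ≡ 1 (mod 17), take x = 1 + 3·((10−1)·6 mod 17) = 1 + 3·3 = 10.
Check: 10 mod 17 = 10, 10 mod 3 = 1.

10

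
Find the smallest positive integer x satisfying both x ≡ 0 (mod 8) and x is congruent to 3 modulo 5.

Since 5·5 ≡ 1 (mod 8), take x = 3 + 5·((0−3)·5 mod 8) = 3 + 5·1 = 8.
Check: 8 mod 8 = 0, 8 mod 5 = 3.

8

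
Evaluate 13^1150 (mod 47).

Square-and-reduce mod 47: 13^1≡13, 13^2≡28, 13^4≡32, 13^8≡37, 13^16≡6, 13^32≡36, 13^64≡27, 13^128≡24, 13^256≡12, 13^512≡3, 13^1024≡9.
1150 = 2 + 4 + 8 + 16 + 32 + 64 + 1024, so 13^1150 ≡ 28·32·37·6·36·27·9 ≡ 1 (mod 47).

1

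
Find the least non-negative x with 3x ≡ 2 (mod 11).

3⁻¹ ≡ 4 (mod 11) because 3·4 = 12 = 1·11 + 1.
So x ≡ 4·2 = 8 ≡ 8 (mod 11).

8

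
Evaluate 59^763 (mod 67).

Square-and-reduce mod 67: 59^1≡59, 59^2≡64, 59^4≡9, 59^8≡14, 59^16≡62, 59^32≡25, 59^64≡22, 59^128≡15, 59^256≡24, 59^512≡40.
Since 763 = 1 + 2 + 8 + 16 + 32 + 64 + 128 + 512 in binary, 59^763 ≡ 59·64·14·62·25·22·15·40 ≡ 9 (mod 67).

9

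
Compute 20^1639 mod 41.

By repeated squaring mod 41: 20^1≡20, 20^2≡31, 20^4≡18, 20^8≡37, 20^16≡16, 20^32≡10, 20^64≡18, 20^128≡37, 20^256≡16, 20^512≡10, 20^1024≡18.
Since 1639 = 1 + 2 + 4 + 32 + 64 + 512 + 1024 in binary, 20^1639 ≡ 20·31·18·10·18·10·18 ≡ 39 (mod 41).

39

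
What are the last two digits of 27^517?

Square-and-reduce mod 100: 27^1≡27, 27^2≡29, 27^4≡41, 27^8≡81, 27^16≡61, 27^32≡21, 27^64≡41, 27^128≡81, 27^256≡61, 27^512≡21.
517 = 1 + 4 + 512, so 27^517 ≡ 27·41·21 ≡ 47 (mod 100).

47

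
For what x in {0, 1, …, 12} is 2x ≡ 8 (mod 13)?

4

2⁻¹ ≡ 7 (mod 13) because 2·7 = 14 = 1·13 + 1.
Multiplying both sides by 7: x ≡ 7·8 = 56 ≡ 4 (mod 13).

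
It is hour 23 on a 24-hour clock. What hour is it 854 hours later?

13

854 − 35·24 = 14, so 854 ≡ 14 (mod 24).
(23 + 14) mod 24 = 13.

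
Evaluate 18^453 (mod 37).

14

Successive squares of 18 mod 37: 18^1≡18, 18^2≡28, 18^4≡7, 18^8≡12, 18^16≡33, 18^32≡16, 18^64≡34, 18^128≡9, 18^256≡7.
453 = 1 + 4 + 64 + 128 + 256, so 18^453 ≡ 18·7·34·9·7 ≡ 14 (mod 37).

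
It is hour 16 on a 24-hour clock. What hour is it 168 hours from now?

16

Dividing 168 by 24 gives quotient 7 and remainder 0.
(16 + 0) mod 24 = 16.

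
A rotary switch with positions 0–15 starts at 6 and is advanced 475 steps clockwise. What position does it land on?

Dividing 475 by 16 gives quotient 29 and remainder 11.
(6 + 11) mod 16 = 1.

1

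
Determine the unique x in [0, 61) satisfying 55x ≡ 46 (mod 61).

The inverse of 55 mod 61 is 10 (since 55·10 = 550 ≡ 1).
Multiplying both sides by 10: x ≡ 10·46 = 460 ≡ 33 (mod 61).

33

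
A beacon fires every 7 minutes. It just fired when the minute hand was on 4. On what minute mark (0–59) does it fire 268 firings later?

268·7 = 1876.
1876 mod 60 = 16 (since 31·60 = 1860).
(4 + 16) mod 60 = 20.

20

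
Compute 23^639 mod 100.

Square-and-reduce mod 100: 23^1≡23, 23^2≡29, 23^4≡41, 23^8≡81, 23^16≡61, 23^32≡21, 23^64≡41, 23^128≡81, 23^256≡61, 23^512≡21.
Since 639 = 1 + 2 + 4 + 8 + 16 + 32 + 64 + 512 in binary, 23^639 ≡ 23·29·41·81·61·21·41·21 ≡ 87 (mod 100).

87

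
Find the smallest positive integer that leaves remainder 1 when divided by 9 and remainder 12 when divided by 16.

28

x ≡ 1 (mod 9) gives x ∈ {1, 10, 19, 28}.
The first of these with x mod 16 = 12 is 28.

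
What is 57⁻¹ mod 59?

29

57·29 = 1653 = 28·59 + 1, so 57⁻¹ ≡ 29 (mod 59).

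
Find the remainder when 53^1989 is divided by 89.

10

By repeated squaring mod 89: 53^1≡53, 53^2≡50, 53^4≡8, 53^8≡64, 53^16≡2, 53^32≡4, 53^64≡16, 53^128≡78, 53^256≡32, 53^512≡45, 53^1024≡67.
1989 = 1 + 4 + 64 + 128 + 256 + 512 + 1024, so 53^1989 ≡ 53·8·16·78·32·45·67 ≡ 10 (mod 89).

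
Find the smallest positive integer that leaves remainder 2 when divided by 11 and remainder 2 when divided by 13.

2

x ≡ 2 (mod 11) gives x ∈ {2}.
The first of these with x mod 13 = 2 is 2.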